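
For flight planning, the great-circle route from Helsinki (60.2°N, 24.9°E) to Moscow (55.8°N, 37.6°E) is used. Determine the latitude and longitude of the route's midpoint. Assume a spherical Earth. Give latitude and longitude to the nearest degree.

≈ (58°N, 32°E)

From cos δ = sin φ₁ sin φ₂ + cos φ₁ cos φ₂ cos Δλ, the central angle is δ ≈ 0.140 rad (8.0°).
Interpolate at f = 1/2 with slerp weights a = sin((1−f)δ)/sin δ ≈ 0.501, b = sin(fδ)/sin δ ≈ 0.501.
p = a·p₁ + b·p₂ ≈ (0.449, 0.277, 0.850); φ = arcsin(p_z) ≈ 58.16°, λ = atan2(p_y, p_x) ≈ 31.64°.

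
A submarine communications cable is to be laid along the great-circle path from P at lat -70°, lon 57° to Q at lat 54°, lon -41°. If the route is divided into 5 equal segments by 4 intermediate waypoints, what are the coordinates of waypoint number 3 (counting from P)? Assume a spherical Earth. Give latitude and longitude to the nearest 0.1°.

Convert each endpoint to a unit vector on the sphere (x = cos φ cos λ, y = cos φ sin λ, z = sin φ).
The central angle between the endpoints is δ = arccos(p₁·p₂) ≈ 2.479 rad (142.0°).
Interpolate at f = 3/5 with slerp weights a = sin((1−f)δ)/sin δ ≈ 1.360, b = sin(fδ)/sin δ ≈ 1.619.
p = a·p₁ + b·p₂ ≈ (0.972, -0.234, 0.032); φ = arcsin(p_z) ≈ 1.85°, λ = atan2(p_y, p_x) ≈ -13.56°.

≈ lat 1.8°, lon -13.6°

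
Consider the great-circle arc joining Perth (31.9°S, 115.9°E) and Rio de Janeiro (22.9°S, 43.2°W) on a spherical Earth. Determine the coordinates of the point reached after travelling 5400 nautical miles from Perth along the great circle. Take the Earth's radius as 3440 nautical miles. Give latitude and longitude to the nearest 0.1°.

Write both endpoints as unit vectors p₁, p₂ with components (cos φ cos λ, cos φ sin λ, sin φ).
The central angle between the endpoints is δ = arccos(p₁·p₂) ≈ 2.123 rad (121.7°). The total great-circle distance is δ·R ≈ 2.123 × 3440 ≈ 7305 nmi, so the target fraction is f = 5400/7305 ≈ 0.739.
Interpolate at f ≈ 0.739 with slerp weights a = sin((1−f)δ)/sin δ ≈ 0.618, b = sin(fδ)/sin δ ≈ 1.175.
p = a·p₁ + b·p₂ ≈ (0.560, -0.269, -0.784); φ = arcsin(p_z) ≈ -51.60°, λ = atan2(p_y, p_x) ≈ -25.67°.

≈ 51.6°S, 25.7°W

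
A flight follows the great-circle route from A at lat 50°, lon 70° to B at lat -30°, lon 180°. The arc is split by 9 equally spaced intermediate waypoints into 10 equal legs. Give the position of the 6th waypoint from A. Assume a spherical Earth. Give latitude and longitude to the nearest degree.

≈ lat 7°, lon 145°

Write both endpoints as unit vectors p₁, p₂ with components (cos φ cos λ, cos φ sin λ, sin φ).
The central angle between the endpoints is δ = arccos(p₁·p₂) ≈ 2.181 rad (125.0°).
Interpolate at f = 6/10 with slerp weights a = sin((1−f)δ)/sin δ ≈ 0.935, b = sin(fδ)/sin δ ≈ 1.179.
p = a·p₁ + b·p₂ ≈ (-0.815, 0.565, 0.127); φ = arcsin(p_z) ≈ 7.28°, λ = atan2(p_y, p_x) ≈ 145.30°.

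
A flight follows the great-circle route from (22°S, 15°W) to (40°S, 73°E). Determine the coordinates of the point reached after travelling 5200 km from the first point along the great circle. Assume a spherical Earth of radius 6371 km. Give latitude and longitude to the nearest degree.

The haversine formula gives a central angle δ ≈ 1.302 rad (74.6°) between the endpoints. The total great-circle distance is δ·R ≈ 1.302 × 6371 ≈ 8295 km, so the target fraction is f = 5200/8295 ≈ 0.627.
Interpolate at f ≈ 0.627 with slerp weights a = sin((1−f)δ)/sin δ ≈ 0.484, b = sin(fδ)/sin δ ≈ 0.756.
p = a·p₁ + b·p₂ ≈ (0.603, 0.437, -0.667); φ = arcsin(p_z) ≈ -41.85°, λ = atan2(p_y, p_x) ≈ 35.96°.

≈ (42°S, 36°E)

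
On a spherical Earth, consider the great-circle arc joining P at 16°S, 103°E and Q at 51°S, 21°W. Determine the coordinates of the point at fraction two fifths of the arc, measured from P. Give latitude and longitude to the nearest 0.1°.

≈ 46.7°S, 74.3°E

The haversine formula gives a central angle δ ≈ 1.695 rad (97.1°) between the endpoints.
Interpolate at f = 2/5 with slerp weights a = sin((1−f)δ)/sin δ ≈ 0.857, b = sin(fδ)/sin δ ≈ 0.632.
p = a·p₁ + b·p₂ ≈ (0.186, 0.660, -0.728); φ = arcsin(p_z) ≈ -46.68°, λ = atan2(p_y, p_x) ≈ 74.26°.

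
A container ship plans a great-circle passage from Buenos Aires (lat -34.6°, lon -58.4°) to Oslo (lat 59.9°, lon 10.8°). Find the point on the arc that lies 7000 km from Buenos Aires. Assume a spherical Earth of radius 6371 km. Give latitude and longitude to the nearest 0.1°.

≈ lat 22.1°, lon -29.7°

Convert each endpoint to a unit vector on the sphere (x = cos φ cos λ, y = cos φ sin λ, z = sin φ).
The central angle between the endpoints is δ = arccos(p₁·p₂) ≈ 1.923 rad (110.2°). The total great-circle distance is δ·R ≈ 1.923 × 6371 ≈ 12249 km, so the target fraction is f = 7000/12249 ≈ 0.571.
Interpolate at f ≈ 0.571 with slerp weights a = sin((1−f)δ)/sin δ ≈ 0.782, b = sin(fδ)/sin δ ≈ 0.949.
p = a·p₁ + b·p₂ ≈ (0.805, -0.459, 0.377); φ = arcsin(p_z) ≈ 22.14°, λ = atan2(p_y, p_x) ≈ -29.70°.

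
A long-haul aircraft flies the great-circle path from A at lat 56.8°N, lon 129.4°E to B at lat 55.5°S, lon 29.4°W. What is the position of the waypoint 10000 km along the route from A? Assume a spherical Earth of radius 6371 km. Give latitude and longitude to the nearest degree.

≈ lat 1°S, lon 42°E

The haversine formula gives a central angle δ ≈ 2.935 rad (168.2°) between the endpoints. The total great-circle distance is δ·R ≈ 2.935 × 6371 ≈ 18699 km, so the target fraction is f = 10000/18699 ≈ 0.535.
Interpolate at f ≈ 0.535 with slerp weights a = sin((1−f)δ)/sin δ ≈ 4.775, b = sin(fδ)/sin δ ≈ 4.877.
p = a·p₁ + b·p₂ ≈ (0.747, 0.664, -0.024); φ = arcsin(p_z) ≈ -1.38°, λ = atan2(p_y, p_x) ≈ 41.63°.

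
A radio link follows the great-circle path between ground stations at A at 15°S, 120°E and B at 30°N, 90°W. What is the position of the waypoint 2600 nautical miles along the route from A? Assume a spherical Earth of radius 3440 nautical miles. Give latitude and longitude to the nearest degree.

≈ 10°N, 155°E

The haversine formula gives a central angle δ ≈ 2.594 rad (148.6°) between the endpoints. The total great-circle distance is δ·R ≈ 2.594 × 3440 ≈ 8924 nmi, so the target fraction is f = 2600/8924 ≈ 0.291.
Interpolate at f ≈ 0.291 with slerp weights a = sin((1−f)δ)/sin δ ≈ 1.853, b = sin(fδ)/sin δ ≈ 1.318.
p = a·p₁ + b·p₂ ≈ (-0.895, 0.409, 0.179); φ = arcsin(p_z) ≈ 10.33°, λ = atan2(p_y, p_x) ≈ 155.45°.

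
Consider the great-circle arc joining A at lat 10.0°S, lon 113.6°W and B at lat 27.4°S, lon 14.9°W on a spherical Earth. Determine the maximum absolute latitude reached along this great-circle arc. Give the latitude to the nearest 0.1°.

≈ 30.1°S

The great circle lies in the plane with unit normal n̂ = (p₁ × p₂)/|p₁ × p₂|.
Here n̂_z ≈ +0.865; the vertex latitude is φ_max = arccos|n̂_z| ≈ 30.1°.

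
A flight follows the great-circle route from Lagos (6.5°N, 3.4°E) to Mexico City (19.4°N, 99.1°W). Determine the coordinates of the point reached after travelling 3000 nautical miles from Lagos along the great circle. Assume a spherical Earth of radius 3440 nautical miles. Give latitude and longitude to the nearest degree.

≈ (20°N, 46°W)

From cos δ = sin φ₁ sin φ₂ + cos φ₁ cos φ₂ cos Δλ, the central angle is δ ≈ 1.737 rad (99.5°). The total great-circle distance is δ·R ≈ 1.737 × 3440 ≈ 5975 nmi, so the target fraction is f = 3000/5975 ≈ 0.502.
Interpolate at f ≈ 0.502 with slerp weights a = sin((1−f)δ)/sin δ ≈ 0.772, b = sin(fδ)/sin δ ≈ 0.776.
p = a·p₁ + b·p₂ ≈ (0.649, -0.678, 0.345); φ = arcsin(p_z) ≈ 20.19°, λ = atan2(p_y, p_x) ≈ -46.22°.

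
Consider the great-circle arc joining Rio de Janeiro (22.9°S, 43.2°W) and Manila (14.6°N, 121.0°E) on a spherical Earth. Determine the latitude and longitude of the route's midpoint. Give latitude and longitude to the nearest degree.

≈ 27°S, 49°E

The haversine formula gives a central angle δ ≈ 2.843 rad (162.9°) between the endpoints.
Interpolate at f = 1/2 with slerp weights a = sin((1−f)δ)/sin δ ≈ 3.365, b = sin(fδ)/sin δ ≈ 3.365.
p = a·p₁ + b·p₂ ≈ (0.583, 0.669, -0.461); φ = arcsin(p_z) ≈ -27.46°, λ = atan2(p_y, p_x) ≈ 48.97°.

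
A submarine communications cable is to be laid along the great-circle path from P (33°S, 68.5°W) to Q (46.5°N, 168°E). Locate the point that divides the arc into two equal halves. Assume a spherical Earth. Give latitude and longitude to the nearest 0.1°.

≈ (13.8°N, 119.9°W)

Convert each endpoint to a unit vector on the sphere (x = cos φ cos λ, y = cos φ sin λ, z = sin φ).
The central angle between the endpoints is δ = arccos(p₁·p₂) ≈ 2.366 rad (135.5°).
Interpolate at f = 1/2 with slerp weights a = sin((1−f)δ)/sin δ ≈ 1.322, b = sin(fδ)/sin δ ≈ 1.322.
p = a·p₁ + b·p₂ ≈ (-0.484, -0.842, 0.239); φ = arcsin(p_z) ≈ 13.82°, λ = atan2(p_y, p_x) ≈ -119.87°.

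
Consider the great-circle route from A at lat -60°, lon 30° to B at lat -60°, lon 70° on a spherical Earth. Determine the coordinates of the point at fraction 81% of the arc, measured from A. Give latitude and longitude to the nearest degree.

Convert each endpoint to a unit vector on the sphere (x = cos φ cos λ, y = cos φ sin λ, z = sin φ).
The central angle between the endpoints is δ = arccos(p₁·p₂) ≈ 0.344 rad (19.7°).
Interpolate at f = 0.81 with slerp weights a = sin((1−f)δ)/sin δ ≈ 0.194, b = sin(fδ)/sin δ ≈ 0.816.
p = a·p₁ + b·p₂ ≈ (0.223, 0.432, -0.874); φ = arcsin(p_z) ≈ -60.93°, λ = atan2(p_y, p_x) ≈ 62.64°.

≈ lat -61°, lon 63°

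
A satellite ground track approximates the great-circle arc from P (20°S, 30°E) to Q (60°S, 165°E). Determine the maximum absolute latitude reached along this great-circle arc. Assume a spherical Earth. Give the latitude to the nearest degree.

≈ 71°S

The great circle lies in the plane with unit normal n̂ = (p₁ × p₂)/|p₁ × p₂|.
Here n̂_z ≈ +0.332; the vertex latitude is φ_max = arccos|n̂_z| ≈ 70.6°.
Check via Clairaut: cos φ_max = |cos φ₁| · sin C = cos(20.0°)·sin(159.3°) ≈ 0.332, again giving ≈ 70.6°.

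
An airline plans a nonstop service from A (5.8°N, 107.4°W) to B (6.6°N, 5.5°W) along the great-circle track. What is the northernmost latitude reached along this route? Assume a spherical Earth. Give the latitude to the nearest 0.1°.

≈ 9.8°N

The great circle lies in the plane with unit normal n̂ = (p₁ × p₂)/|p₁ × p₂|.
Here n̂_z ≈ +0.985; the vertex latitude is φ_max = arccos|n̂_z| ≈ 9.8°.
Check via Clairaut: cos φ_max = |cos φ₁| · sin C = cos(5.8°)·sin(82.1°) ≈ 0.985, again giving ≈ 9.8°.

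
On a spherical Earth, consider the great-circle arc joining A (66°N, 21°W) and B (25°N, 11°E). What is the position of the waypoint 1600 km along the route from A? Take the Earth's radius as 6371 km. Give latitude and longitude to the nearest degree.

Convert each endpoint to a unit vector on the sphere (x = cos φ cos λ, y = cos φ sin λ, z = sin φ).
The central angle between the endpoints is δ = arccos(p₁·p₂) ≈ 0.797 rad (45.7°). The total great-circle distance is δ·R ≈ 0.797 × 6371 ≈ 5079 km, so the target fraction is f = 1600/5079 ≈ 0.315.
Interpolate at f ≈ 0.315 with slerp weights a = sin((1−f)δ)/sin δ ≈ 0.726, b = sin(fδ)/sin δ ≈ 0.347.
p = a·p₁ + b·p₂ ≈ (0.585, -0.046, 0.810); φ = arcsin(p_z) ≈ 54.09°, λ = atan2(p_y, p_x) ≈ -4.47°.

≈ (54°N, 4°W)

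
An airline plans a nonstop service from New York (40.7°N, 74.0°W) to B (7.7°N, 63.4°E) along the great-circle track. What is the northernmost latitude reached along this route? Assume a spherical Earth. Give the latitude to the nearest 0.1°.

The great circle lies in the plane with unit normal n̂ = (p₁ × p₂)/|p₁ × p₂|.
Here n̂_z ≈ +0.575; the vertex latitude is φ_max = arccos|n̂_z| ≈ 54.9°.

≈ 54.9°N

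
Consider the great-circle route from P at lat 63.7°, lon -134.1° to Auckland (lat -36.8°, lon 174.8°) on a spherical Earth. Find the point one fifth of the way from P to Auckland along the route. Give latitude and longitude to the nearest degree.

Convert each endpoint to a unit vector on the sphere (x = cos φ cos λ, y = cos φ sin λ, z = sin φ).
The central angle between the endpoints is δ = arccos(p₁·p₂) ≈ 1.890 rad (108.3°).
Interpolate at f = 1/5 with slerp weights a = sin((1−f)δ)/sin δ ≈ 1.052, b = sin(fδ)/sin δ ≈ 0.389.
p = a·p₁ + b·p₂ ≈ (-0.634, -0.306, 0.710); φ = arcsin(p_z) ≈ 45.22°, λ = atan2(p_y, p_x) ≈ -154.22°.

≈ lat 45°, lon -154°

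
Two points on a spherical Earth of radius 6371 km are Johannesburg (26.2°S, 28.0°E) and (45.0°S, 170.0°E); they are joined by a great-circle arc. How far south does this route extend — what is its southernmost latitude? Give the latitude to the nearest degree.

≈ 67°S

The great circle lies in the plane with unit normal n̂ = (p₁ × p₂)/|p₁ × p₂|.
Here n̂_z ≈ +0.398; the vertex latitude is φ_max = arccos|n̂_z| ≈ 66.6°.
Check via Clairaut: cos φ_max = |cos φ₁| · sin C = cos(26.2°)·sin(153.7°) ≈ 0.398, again giving ≈ 66.6°.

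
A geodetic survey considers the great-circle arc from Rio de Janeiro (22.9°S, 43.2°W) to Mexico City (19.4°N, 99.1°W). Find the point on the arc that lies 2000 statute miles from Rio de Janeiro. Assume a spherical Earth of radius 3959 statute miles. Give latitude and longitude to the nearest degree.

≈ 6°S, 67°W

Write both endpoints as unit vectors p₁, p₂ with components (cos φ cos λ, cos φ sin λ, sin φ).
The central angle between the endpoints is δ = arccos(p₁·p₂) ≈ 1.205 rad (69.0°). The total great-circle distance is δ·R ≈ 1.205 × 3959 ≈ 4770 mi, so the target fraction is f = 2000/4770 ≈ 0.419.
Interpolate at f ≈ 0.419 with slerp weights a = sin((1−f)δ)/sin δ ≈ 0.690, b = sin(fδ)/sin δ ≈ 0.518.
p = a·p₁ + b·p₂ ≈ (0.386, -0.918, -0.096); φ = arcsin(p_z) ≈ -5.52°, λ = atan2(p_y, p_x) ≈ -67.20°.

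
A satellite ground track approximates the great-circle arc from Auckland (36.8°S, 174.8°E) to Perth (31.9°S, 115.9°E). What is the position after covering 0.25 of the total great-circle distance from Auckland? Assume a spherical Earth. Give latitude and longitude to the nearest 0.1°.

Write both endpoints as unit vectors p₁, p₂ with components (cos φ cos λ, cos φ sin λ, sin φ).
The central angle between the endpoints is δ = arccos(p₁·p₂) ≈ 0.840 rad (48.1°).
Interpolate at f = 0.25 with slerp weights a = sin((1−f)δ)/sin δ ≈ 0.791, b = sin(fδ)/sin δ ≈ 0.280.
p = a·p₁ + b·p₂ ≈ (-0.735, 0.271, -0.622); φ = arcsin(p_z) ≈ -38.45°, λ = atan2(p_y, p_x) ≈ 159.74°.

≈ 38.5°S, 159.7°E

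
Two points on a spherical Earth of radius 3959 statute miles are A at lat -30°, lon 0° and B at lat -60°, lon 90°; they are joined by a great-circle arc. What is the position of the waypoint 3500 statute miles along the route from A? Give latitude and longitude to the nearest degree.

≈ lat -61°, lon 62°

Write both endpoints as unit vectors p₁, p₂ with components (cos φ cos λ, cos φ sin λ, sin φ).
The central angle between the endpoints is δ = arccos(p₁·p₂) ≈ 1.123 rad (64.3°). The total great-circle distance is δ·R ≈ 1.123 × 3959 ≈ 4446 mi, so the target fraction is f = 3500/4446 ≈ 0.787.
Interpolate at f ≈ 0.787 with slerp weights a = sin((1−f)δ)/sin δ ≈ 0.263, b = sin(fδ)/sin δ ≈ 0.858.
p = a·p₁ + b·p₂ ≈ (0.227, 0.429, -0.874); φ = arcsin(p_z) ≈ -60.96°, λ = atan2(p_y, p_x) ≈ 62.08°.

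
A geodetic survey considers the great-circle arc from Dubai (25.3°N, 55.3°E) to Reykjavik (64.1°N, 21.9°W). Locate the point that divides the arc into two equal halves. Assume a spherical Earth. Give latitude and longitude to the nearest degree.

From cos δ = sin φ₁ sin φ₂ + cos φ₁ cos φ₂ cos Δλ, the central angle is δ ≈ 1.079 rad (61.8°).
Interpolate at f = 1/2 with slerp weights a = sin((1−f)δ)/sin δ ≈ 0.583, b = sin(fδ)/sin δ ≈ 0.583.
p = a·p₁ + b·p₂ ≈ (0.536, 0.338, 0.773); φ = arcsin(p_z) ≈ 50.66°, λ = atan2(p_y, p_x) ≈ 32.25°.

≈ 51°N, 32°E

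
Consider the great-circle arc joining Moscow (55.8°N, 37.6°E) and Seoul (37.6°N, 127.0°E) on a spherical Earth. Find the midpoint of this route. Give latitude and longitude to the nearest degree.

Write both endpoints as unit vectors p₁, p₂ with components (cos φ cos λ, cos φ sin λ, sin φ).
The central angle between the endpoints is δ = arccos(p₁·p₂) ≈ 1.036 rad (59.4°).
Interpolate at f = 1/2 with slerp weights a = sin((1−f)δ)/sin δ ≈ 0.576, b = sin(fδ)/sin δ ≈ 0.576.
p = a·p₁ + b·p₂ ≈ (-0.018, 0.562, 0.827); φ = arcsin(p_z) ≈ 55.81°, λ = atan2(p_y, p_x) ≈ 91.85°.

≈ 56°N, 92°E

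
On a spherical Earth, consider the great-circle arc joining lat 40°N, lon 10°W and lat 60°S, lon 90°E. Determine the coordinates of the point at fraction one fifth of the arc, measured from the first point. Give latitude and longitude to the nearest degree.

≈ lat 19°N, lon 7°E

From cos δ = sin φ₁ sin φ₂ + cos φ₁ cos φ₂ cos Δλ, the central angle is δ ≈ 2.244 rad (128.5°).
Interpolate at f = 1/5 with slerp weights a = sin((1−f)δ)/sin δ ≈ 1.247, b = sin(fδ)/sin δ ≈ 0.555.
p = a·p₁ + b·p₂ ≈ (0.941, 0.112, 0.321); φ = arcsin(p_z) ≈ 18.72°, λ = atan2(p_y, p_x) ≈ 6.76°.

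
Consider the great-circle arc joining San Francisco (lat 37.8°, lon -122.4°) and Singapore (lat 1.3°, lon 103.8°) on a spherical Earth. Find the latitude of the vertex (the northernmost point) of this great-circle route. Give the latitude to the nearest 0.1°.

≈ 47.6°

The great circle lies in the plane with unit normal n̂ = (p₁ × p₂)/|p₁ × p₂|.
Here n̂_z ≈ -0.674; the vertex latitude is φ_max = arccos|n̂_z| ≈ 47.6°.
Check via Clairaut: cos φ_max = |cos φ₁| · sin C = cos(37.8°)·sin(58.5°) ≈ 0.674, again giving ≈ 47.6°.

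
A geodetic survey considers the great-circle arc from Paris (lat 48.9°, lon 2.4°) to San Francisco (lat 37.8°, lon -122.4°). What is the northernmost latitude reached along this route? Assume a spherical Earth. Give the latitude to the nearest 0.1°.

≈ 64.4°

The great circle lies in the plane with unit normal n̂ = (p₁ × p₂)/|p₁ × p₂|.
Here n̂_z ≈ -0.432; the vertex latitude is φ_max = arccos|n̂_z| ≈ 64.4°.
Check via Clairaut: cos φ_max = |cos φ₁| · sin C = cos(48.9°)·sin(41.1°) ≈ 0.432, again giving ≈ 64.4°.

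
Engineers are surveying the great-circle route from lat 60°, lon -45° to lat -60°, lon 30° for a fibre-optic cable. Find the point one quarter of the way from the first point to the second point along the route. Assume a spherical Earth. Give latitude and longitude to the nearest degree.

≈ lat 31°, lon -20°

The haversine formula gives a central angle δ ≈ 2.326 rad (133.3°) between the endpoints.
Interpolate at f = 1/4 with slerp weights a = sin((1−f)δ)/sin δ ≈ 1.352, b = sin(fδ)/sin δ ≈ 0.754.
p = a·p₁ + b·p₂ ≈ (0.805, -0.290, 0.518); φ = arcsin(p_z) ≈ 31.21°, λ = atan2(p_y, p_x) ≈ -19.79°.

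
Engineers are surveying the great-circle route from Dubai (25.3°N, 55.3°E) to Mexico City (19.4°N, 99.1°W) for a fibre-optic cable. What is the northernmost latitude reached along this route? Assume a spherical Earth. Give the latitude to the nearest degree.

≈ 62°N

The great circle lies in the plane with unit normal n̂ = (p₁ × p₂)/|p₁ × p₂|.
Here n̂_z ≈ -0.473; the vertex latitude is φ_max = arccos|n̂_z| ≈ 61.8°.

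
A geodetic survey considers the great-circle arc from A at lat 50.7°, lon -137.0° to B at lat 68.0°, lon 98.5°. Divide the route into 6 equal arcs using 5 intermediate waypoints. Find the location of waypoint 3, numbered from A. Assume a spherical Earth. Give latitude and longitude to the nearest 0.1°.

≈ lat 72.9°, lon -173.2°

From cos δ = sin φ₁ sin φ₂ + cos φ₁ cos φ₂ cos Δλ, the central angle is δ ≈ 0.948 rad (54.3°).
Interpolate at f = 3/6 with slerp weights a = sin((1−f)δ)/sin δ ≈ 0.562, b = sin(fδ)/sin δ ≈ 0.562.
p = a·p₁ + b·p₂ ≈ (-0.291, -0.035, 0.956); φ = arcsin(p_z) ≈ 72.93°, λ = atan2(p_y, p_x) ≈ -173.24°.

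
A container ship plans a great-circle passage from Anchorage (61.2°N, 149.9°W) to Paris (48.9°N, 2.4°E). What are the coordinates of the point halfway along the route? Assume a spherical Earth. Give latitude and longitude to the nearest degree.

Convert each endpoint to a unit vector on the sphere (x = cos φ cos λ, y = cos φ sin λ, z = sin φ).
The central angle between the endpoints is δ = arccos(p₁·p₂) ≈ 1.181 rad (67.7°).
Interpolate at f = 1/2 with slerp weights a = sin((1−f)δ)/sin δ ≈ 0.602, b = sin(fδ)/sin δ ≈ 0.602.
p = a·p₁ + b·p₂ ≈ (0.144, -0.129, 0.981); φ = arcsin(p_z) ≈ 78.84°, λ = atan2(p_y, p_x) ≈ -41.73°.

≈ 79°N, 42°W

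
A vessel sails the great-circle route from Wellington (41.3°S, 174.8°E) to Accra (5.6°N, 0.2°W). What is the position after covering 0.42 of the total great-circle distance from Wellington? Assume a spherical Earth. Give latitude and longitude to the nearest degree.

Convert each endpoint to a unit vector on the sphere (x = cos φ cos λ, y = cos φ sin λ, z = sin φ).
The central angle between the endpoints is δ = arccos(p₁·p₂) ≈ 2.514 rad (144.0°).
Interpolate at f = 0.42 with slerp weights a = sin((1−f)δ)/sin δ ≈ 1.691, b = sin(fδ)/sin δ ≈ 1.481.
p = a·p₁ + b·p₂ ≈ (0.209, 0.110, -0.972); φ = arcsin(p_z) ≈ -76.35°, λ = atan2(p_y, p_x) ≈ 27.78°.

≈ 76°S, 28°E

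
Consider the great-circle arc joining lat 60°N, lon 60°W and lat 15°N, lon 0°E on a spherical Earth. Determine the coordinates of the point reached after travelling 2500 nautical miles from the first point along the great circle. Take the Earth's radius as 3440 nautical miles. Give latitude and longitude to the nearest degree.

≈ lat 33°N, lon 12°W

Convert each endpoint to a unit vector on the sphere (x = cos φ cos λ, y = cos φ sin λ, z = sin φ).
The central angle between the endpoints is δ = arccos(p₁·p₂) ≈ 1.086 rad (62.2°). The total great-circle distance is δ·R ≈ 1.086 × 3440 ≈ 3737 nmi, so the target fraction is f = 2500/3737 ≈ 0.669.
Interpolate at f ≈ 0.669 with slerp weights a = sin((1−f)δ)/sin δ ≈ 0.398, b = sin(fδ)/sin δ ≈ 0.751.
p = a·p₁ + b·p₂ ≈ (0.825, -0.172, 0.539); φ = arcsin(p_z) ≈ 32.60°, λ = atan2(p_y, p_x) ≈ -11.80°.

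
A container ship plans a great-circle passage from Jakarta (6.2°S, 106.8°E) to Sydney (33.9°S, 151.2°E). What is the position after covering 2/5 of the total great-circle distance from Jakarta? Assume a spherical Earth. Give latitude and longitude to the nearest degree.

≈ (19°S, 123°E)

Convert each endpoint to a unit vector on the sphere (x = cos φ cos λ, y = cos φ sin λ, z = sin φ).
The central angle between the endpoints is δ = arccos(p₁·p₂) ≈ 0.863 rad (49.5°).
Interpolate at f = 2/5 with slerp weights a = sin((1−f)δ)/sin δ ≈ 0.652, b = sin(fδ)/sin δ ≈ 0.445.
p = a·p₁ + b·p₂ ≈ (-0.511, 0.798, -0.319); φ = arcsin(p_z) ≈ -18.59°, λ = atan2(p_y, p_x) ≈ 122.64°.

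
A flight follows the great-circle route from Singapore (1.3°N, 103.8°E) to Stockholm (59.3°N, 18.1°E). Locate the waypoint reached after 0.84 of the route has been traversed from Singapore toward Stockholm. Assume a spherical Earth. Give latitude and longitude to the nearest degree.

The haversine formula gives a central angle δ ≈ 1.513 rad (86.7°) between the endpoints.
Interpolate at f = 0.84 with slerp weights a = sin((1−f)δ)/sin δ ≈ 0.240, b = sin(fδ)/sin δ ≈ 0.957.
p = a·p₁ + b·p₂ ≈ (0.407, 0.385, 0.828); φ = arcsin(p_z) ≈ 55.92°, λ = atan2(p_y, p_x) ≈ 43.39°.

≈ 56°N, 43°E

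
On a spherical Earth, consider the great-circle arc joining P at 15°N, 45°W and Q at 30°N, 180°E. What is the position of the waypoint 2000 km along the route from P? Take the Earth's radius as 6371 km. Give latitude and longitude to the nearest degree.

≈ 28°N, 59°W

Convert each endpoint to a unit vector on the sphere (x = cos φ cos λ, y = cos φ sin λ, z = sin φ).
The central angle between the endpoints is δ = arccos(p₁·p₂) ≈ 2.051 rad (117.5°). The total great-circle distance is δ·R ≈ 2.051 × 6371 ≈ 13068 km, so the target fraction is f = 2000/13068 ≈ 0.153.
Interpolate at f ≈ 0.153 with slerp weights a = sin((1−f)δ)/sin δ ≈ 1.112, b = sin(fδ)/sin δ ≈ 0.348.
p = a·p₁ + b·p₂ ≈ (0.458, -0.760, 0.462); φ = arcsin(p_z) ≈ 27.51°, λ = atan2(p_y, p_x) ≈ -58.91°.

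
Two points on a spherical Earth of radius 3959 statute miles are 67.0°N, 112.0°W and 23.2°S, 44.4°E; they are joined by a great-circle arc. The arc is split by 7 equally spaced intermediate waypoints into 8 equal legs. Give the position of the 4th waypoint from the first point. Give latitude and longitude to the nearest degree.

≈ 42°N, 29°E

The haversine formula gives a central angle δ ≈ 2.335 rad (133.8°) between the endpoints.
Interpolate at f = 4/8 with slerp weights a = sin((1−f)δ)/sin δ ≈ 1.274, b = sin(fδ)/sin δ ≈ 1.274.
p = a·p₁ + b·p₂ ≈ (0.650, 0.358, 0.671); φ = arcsin(p_z) ≈ 42.11°, λ = atan2(p_y, p_x) ≈ 28.82°.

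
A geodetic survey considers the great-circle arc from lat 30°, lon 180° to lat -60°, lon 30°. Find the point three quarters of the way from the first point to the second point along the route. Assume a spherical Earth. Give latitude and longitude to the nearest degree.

Write both endpoints as unit vectors p₁, p₂ with components (cos φ cos λ, cos φ sin λ, sin φ).
The central angle between the endpoints is δ = arccos(p₁·p₂) ≈ 2.512 rad (143.9°).
Interpolate at f = 3/4 with slerp weights a = sin((1−f)δ)/sin δ ≈ 0.997, b = sin(fδ)/sin δ ≈ 1.615.
p = a·p₁ + b·p₂ ≈ (-0.164, 0.404, -0.900); φ = arcsin(p_z) ≈ -64.16°, λ = atan2(p_y, p_x) ≈ 112.13°.

≈ lat -64°, lon 112°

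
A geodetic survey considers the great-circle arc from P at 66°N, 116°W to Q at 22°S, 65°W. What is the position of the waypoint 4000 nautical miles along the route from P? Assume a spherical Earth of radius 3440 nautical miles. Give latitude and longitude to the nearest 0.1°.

Write both endpoints as unit vectors p₁, p₂ with components (cos φ cos λ, cos φ sin λ, sin φ).
The central angle between the endpoints is δ = arccos(p₁·p₂) ≈ 1.676 rad (96.0°). The total great-circle distance is δ·R ≈ 1.676 × 3440 ≈ 5765 nmi, so the target fraction is f = 4000/5765 ≈ 0.694.
Interpolate at f ≈ 0.694 with slerp weights a = sin((1−f)δ)/sin δ ≈ 0.494, b = sin(fδ)/sin δ ≈ 0.923.
p = a·p₁ + b·p₂ ≈ (0.274, -0.956, 0.105); φ = arcsin(p_z) ≈ 6.04°, λ = atan2(p_y, p_x) ≈ -74.03°.

≈ 6.0°N, 74.0°W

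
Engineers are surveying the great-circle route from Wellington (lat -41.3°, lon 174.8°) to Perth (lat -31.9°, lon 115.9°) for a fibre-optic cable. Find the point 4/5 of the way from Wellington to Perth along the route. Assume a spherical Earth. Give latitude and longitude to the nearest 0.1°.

Write both endpoints as unit vectors p₁, p₂ with components (cos φ cos λ, cos φ sin λ, sin φ).
The central angle between the endpoints is δ = arccos(p₁·p₂) ≈ 0.825 rad (47.3°).
Interpolate at f = 4/5 with slerp weights a = sin((1−f)δ)/sin δ ≈ 0.224, b = sin(fδ)/sin δ ≈ 0.835.
p = a·p₁ + b·p₂ ≈ (-0.477, 0.653, -0.589); φ = arcsin(p_z) ≈ -36.07°, λ = atan2(p_y, p_x) ≈ 126.15°.

≈ lat -36.1°, lon 126.2°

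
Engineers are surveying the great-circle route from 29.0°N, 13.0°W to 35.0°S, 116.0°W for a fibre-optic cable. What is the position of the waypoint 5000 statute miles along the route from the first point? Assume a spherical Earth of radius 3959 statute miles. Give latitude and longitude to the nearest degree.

≈ 14°S, 74°W

The haversine formula gives a central angle δ ≈ 2.026 rad (116.1°) between the endpoints. The total great-circle distance is δ·R ≈ 2.026 × 3959 ≈ 8019 mi, so the target fraction is f = 5000/8019 ≈ 0.624.
Interpolate at f ≈ 0.624 with slerp weights a = sin((1−f)δ)/sin δ ≈ 0.769, b = sin(fδ)/sin δ ≈ 1.061.
p = a·p₁ + b·p₂ ≈ (0.274, -0.932, -0.236); φ = arcsin(p_z) ≈ -13.63°, λ = atan2(p_y, p_x) ≈ -73.60°.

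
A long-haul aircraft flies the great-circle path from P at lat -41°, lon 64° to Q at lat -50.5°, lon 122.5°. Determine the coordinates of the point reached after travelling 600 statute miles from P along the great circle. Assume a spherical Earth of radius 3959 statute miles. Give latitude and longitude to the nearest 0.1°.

≈ lat -45.4°, lon 74.3°

Convert each endpoint to a unit vector on the sphere (x = cos φ cos λ, y = cos φ sin λ, z = sin φ).
The central angle between the endpoints is δ = arccos(p₁·p₂) ≈ 0.712 rad (40.8°). The total great-circle distance is δ·R ≈ 0.712 × 3959 ≈ 2819 mi, so the target fraction is f = 600/2819 ≈ 0.213.
Interpolate at f ≈ 0.213 with slerp weights a = sin((1−f)δ)/sin δ ≈ 0.814, b = sin(fδ)/sin δ ≈ 0.231.
p = a·p₁ + b·p₂ ≈ (0.190, 0.676, -0.712); φ = arcsin(p_z) ≈ -45.40°, λ = atan2(p_y, p_x) ≈ 74.28°.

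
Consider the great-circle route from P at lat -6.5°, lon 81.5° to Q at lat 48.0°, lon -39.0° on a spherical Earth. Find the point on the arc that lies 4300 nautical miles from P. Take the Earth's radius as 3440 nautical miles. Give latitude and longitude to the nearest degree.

Convert each endpoint to a unit vector on the sphere (x = cos φ cos λ, y = cos φ sin λ, z = sin φ).
The central angle between the endpoints is δ = arccos(p₁·p₂) ≈ 2.006 rad (114.9°). The total great-circle distance is δ·R ≈ 2.006 × 3440 ≈ 6900 nmi, so the target fraction is f = 4300/6900 ≈ 0.623.
Interpolate at f ≈ 0.623 with slerp weights a = sin((1−f)δ)/sin δ ≈ 0.756, b = sin(fδ)/sin δ ≈ 1.047.
p = a·p₁ + b·p₂ ≈ (0.655, 0.303, 0.692); φ = arcsin(p_z) ≈ 43.79°, λ = atan2(p_y, p_x) ≈ 24.79°.

≈ lat 44°, lon 25°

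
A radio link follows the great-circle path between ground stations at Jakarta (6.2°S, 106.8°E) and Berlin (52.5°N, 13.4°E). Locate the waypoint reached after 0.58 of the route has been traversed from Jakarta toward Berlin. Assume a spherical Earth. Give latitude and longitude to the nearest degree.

≈ (36°N, 68°E)

Convert each endpoint to a unit vector on the sphere (x = cos φ cos λ, y = cos φ sin λ, z = sin φ).
The central angle between the endpoints is δ = arccos(p₁·p₂) ≈ 1.693 rad (97.0°).
Interpolate at f = 0.58 with slerp weights a = sin((1−f)δ)/sin δ ≈ 0.657, b = sin(fδ)/sin δ ≈ 0.838.
p = a·p₁ + b·p₂ ≈ (0.307, 0.744, 0.594); φ = arcsin(p_z) ≈ 36.41°, λ = atan2(p_y, p_x) ≈ 67.56°.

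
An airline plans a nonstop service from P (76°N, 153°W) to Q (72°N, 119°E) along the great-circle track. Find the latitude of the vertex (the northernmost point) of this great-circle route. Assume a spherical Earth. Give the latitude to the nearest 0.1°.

≈ 78.6°N

The great circle lies in the plane with unit normal n̂ = (p₁ × p₂)/|p₁ × p₂|.
Here n̂_z ≈ -0.197; the vertex latitude is φ_max = arccos|n̂_z| ≈ 78.6°.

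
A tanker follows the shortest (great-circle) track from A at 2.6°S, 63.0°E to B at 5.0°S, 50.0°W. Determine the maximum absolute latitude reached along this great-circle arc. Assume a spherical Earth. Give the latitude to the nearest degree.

The great circle lies in the plane with unit normal n̂ = (p₁ × p₂)/|p₁ × p₂|.
Here n̂_z ≈ -0.993; the vertex latitude is φ_max = arccos|n̂_z| ≈ 7.0°.
Check via Clairaut: cos φ_max = |cos φ₁| · sin C = cos(2.6°)·sin(96.5°) ≈ 0.993, again giving ≈ 7.0°.

≈ 7°S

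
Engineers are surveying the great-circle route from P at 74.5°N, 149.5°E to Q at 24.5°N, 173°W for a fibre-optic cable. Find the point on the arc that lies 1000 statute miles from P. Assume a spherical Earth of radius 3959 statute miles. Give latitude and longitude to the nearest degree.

≈ 62°N, 171°E

The haversine formula gives a central angle δ ≈ 0.937 rad (53.7°) between the endpoints. The total great-circle distance is δ·R ≈ 0.937 × 3959 ≈ 3708 mi, so the target fraction is f = 1000/3708 ≈ 0.270.
Interpolate at f ≈ 0.270 with slerp weights a = sin((1−f)δ)/sin δ ≈ 0.784, b = sin(fδ)/sin δ ≈ 0.310.
p = a·p₁ + b·p₂ ≈ (-0.461, 0.072, 0.885); φ = arcsin(p_z) ≈ 62.20°, λ = atan2(p_y, p_x) ≈ 171.12°.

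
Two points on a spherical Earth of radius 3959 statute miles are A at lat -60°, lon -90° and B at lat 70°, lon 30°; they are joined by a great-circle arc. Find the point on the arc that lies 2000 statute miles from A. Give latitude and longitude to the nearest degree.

The haversine formula gives a central angle δ ≈ 2.689 rad (154.1°) between the endpoints. The total great-circle distance is δ·R ≈ 2.689 × 3959 ≈ 10646 mi, so the target fraction is f = 2000/10646 ≈ 0.188.
Interpolate at f ≈ 0.188 with slerp weights a = sin((1−f)δ)/sin δ ≈ 1.870, b = sin(fδ)/sin δ ≈ 1.107.
p = a·p₁ + b·p₂ ≈ (0.328, -0.746, -0.580); φ = arcsin(p_z) ≈ -35.44°, λ = atan2(p_y, p_x) ≈ -66.28°.

≈ lat -35°, lon -66°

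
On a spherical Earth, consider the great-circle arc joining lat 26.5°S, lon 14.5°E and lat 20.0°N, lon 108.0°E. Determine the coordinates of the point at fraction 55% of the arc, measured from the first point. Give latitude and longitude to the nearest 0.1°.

≈ lat 2.1°S, lon 67.1°E

Convert each endpoint to a unit vector on the sphere (x = cos φ cos λ, y = cos φ sin λ, z = sin φ).
The central angle between the endpoints is δ = arccos(p₁·p₂) ≈ 1.776 rad (101.8°).
Interpolate at f = 0.55 with slerp weights a = sin((1−f)δ)/sin δ ≈ 0.732, b = sin(fδ)/sin δ ≈ 0.847.
p = a·p₁ + b·p₂ ≈ (0.389, 0.921, -0.037); φ = arcsin(p_z) ≈ -2.13°, λ = atan2(p_y, p_x) ≈ 67.11°.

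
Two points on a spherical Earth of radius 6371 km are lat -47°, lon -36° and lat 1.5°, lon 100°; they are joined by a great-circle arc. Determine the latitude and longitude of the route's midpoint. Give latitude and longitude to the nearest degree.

≈ lat -45°, lon 57°

From cos δ = sin φ₁ sin φ₂ + cos φ₁ cos φ₂ cos Δλ, the central angle is δ ≈ 2.105 rad (120.6°).
Interpolate at f = 1/2 with slerp weights a = sin((1−f)δ)/sin δ ≈ 1.010, b = sin(fδ)/sin δ ≈ 1.010.
p = a·p₁ + b·p₂ ≈ (0.382, 0.589, -0.712); φ = arcsin(p_z) ≈ -45.40°, λ = atan2(p_y, p_x) ≈ 57.06°.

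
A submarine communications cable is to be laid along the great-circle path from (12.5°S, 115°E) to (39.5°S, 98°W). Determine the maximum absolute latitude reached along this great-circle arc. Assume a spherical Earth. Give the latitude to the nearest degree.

The great circle lies in the plane with unit normal n̂ = (p₁ × p₂)/|p₁ × p₂|.
Here n̂_z ≈ +0.472; the vertex latitude is φ_max = arccos|n̂_z| ≈ 61.8°.
Check via Clairaut: cos φ_max = |cos φ₁| · sin C = cos(12.5°)·sin(151.1°) ≈ 0.472, again giving ≈ 61.8°.

≈ 62°S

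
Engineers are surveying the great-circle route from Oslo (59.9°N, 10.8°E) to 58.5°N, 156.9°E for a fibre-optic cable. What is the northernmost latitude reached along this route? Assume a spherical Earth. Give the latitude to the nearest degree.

The great circle lies in the plane with unit normal n̂ = (p₁ × p₂)/|p₁ × p₂|.
Here n̂_z ≈ +0.171; the vertex latitude is φ_max = arccos|n̂_z| ≈ 80.1°.
Check via Clairaut: cos φ_max = |cos φ₁| · sin C = cos(59.9°)·sin(20.0°) ≈ 0.171, again giving ≈ 80.1°.

≈ 80°N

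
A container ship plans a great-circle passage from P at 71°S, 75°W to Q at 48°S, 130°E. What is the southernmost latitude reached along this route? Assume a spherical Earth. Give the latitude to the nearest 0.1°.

The great circle lies in the plane with unit normal n̂ = (p₁ × p₂)/|p₁ × p₂|.
Here n̂_z ≈ -0.107; the vertex latitude is φ_max = arccos|n̂_z| ≈ 83.9°.
Check via Clairaut: cos φ_max = |cos φ₁| · sin C = cos(71.0°)·sin(160.9°) ≈ 0.107, again giving ≈ 83.9°.

≈ 83.9°S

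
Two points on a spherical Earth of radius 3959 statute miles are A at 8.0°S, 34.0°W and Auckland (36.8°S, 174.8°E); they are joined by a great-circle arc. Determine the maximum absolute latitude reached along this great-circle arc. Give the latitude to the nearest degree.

≈ 61°S

The great circle lies in the plane with unit normal n̂ = (p₁ × p₂)/|p₁ × p₂|.
Here n̂_z ≈ -0.483; the vertex latitude is φ_max = arccos|n̂_z| ≈ 61.1°.
Check via Clairaut: cos φ_max = |cos φ₁| · sin C = cos(8.0°)·sin(150.8°) ≈ 0.483, again giving ≈ 61.1°.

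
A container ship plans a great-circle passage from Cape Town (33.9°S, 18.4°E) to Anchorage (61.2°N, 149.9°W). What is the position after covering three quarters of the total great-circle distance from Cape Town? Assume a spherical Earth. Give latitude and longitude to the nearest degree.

≈ 75°N, 30°W

Write both endpoints as unit vectors p₁, p₂ with components (cos φ cos λ, cos φ sin λ, sin φ).
The central angle between the endpoints is δ = arccos(p₁·p₂) ≈ 2.647 rad (151.7°).
Interpolate at f = 3/4 with slerp weights a = sin((1−f)δ)/sin δ ≈ 1.295, b = sin(fδ)/sin δ ≈ 1.929.
p = a·p₁ + b·p₂ ≈ (0.216, -0.127, 0.968); φ = arcsin(p_z) ≈ 75.49°, λ = atan2(p_y, p_x) ≈ -30.38°.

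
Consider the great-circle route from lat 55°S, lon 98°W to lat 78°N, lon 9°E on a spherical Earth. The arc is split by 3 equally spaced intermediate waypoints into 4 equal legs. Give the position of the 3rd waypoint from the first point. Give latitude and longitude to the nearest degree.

Convert each endpoint to a unit vector on the sphere (x = cos φ cos λ, y = cos φ sin λ, z = sin φ).
The central angle between the endpoints is δ = arccos(p₁·p₂) ≈ 2.561 rad (146.7°).
Interpolate at f = 3/4 with slerp weights a = sin((1−f)δ)/sin δ ≈ 1.089, b = sin(fδ)/sin δ ≈ 1.713.
p = a·p₁ + b·p₂ ≈ (0.265, -0.563, 0.783); φ = arcsin(p_z) ≈ 51.54°, λ = atan2(p_y, p_x) ≈ -64.81°.

≈ lat 52°N, lon 65°W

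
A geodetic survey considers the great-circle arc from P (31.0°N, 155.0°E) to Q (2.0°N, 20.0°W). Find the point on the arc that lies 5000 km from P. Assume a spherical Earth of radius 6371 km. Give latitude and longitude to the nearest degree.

≈ (74°N, 131°E)

Convert each endpoint to a unit vector on the sphere (x = cos φ cos λ, y = cos φ sin λ, z = sin φ).
The central angle between the endpoints is δ = arccos(p₁·p₂) ≈ 2.560 rad (146.7°). The total great-circle distance is δ·R ≈ 2.560 × 6371 ≈ 16308 km, so the target fraction is f = 5000/16308 ≈ 0.307.
Interpolate at f ≈ 0.307 with slerp weights a = sin((1−f)δ)/sin δ ≈ 1.782, b = sin(fδ)/sin δ ≈ 1.286.
p = a·p₁ + b·p₂ ≈ (-0.177, 0.206, 0.962); φ = arcsin(p_z) ≈ 74.26°, λ = atan2(p_y, p_x) ≈ 130.62°.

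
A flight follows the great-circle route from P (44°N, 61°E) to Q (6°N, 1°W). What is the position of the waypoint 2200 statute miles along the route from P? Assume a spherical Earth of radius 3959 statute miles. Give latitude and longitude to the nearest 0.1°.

Write both endpoints as unit vectors p₁, p₂ with components (cos φ cos λ, cos φ sin λ, sin φ).
The central angle between the endpoints is δ = arccos(p₁·p₂) ≈ 1.150 rad (65.9°). The total great-circle distance is δ·R ≈ 1.150 × 3959 ≈ 4553 mi, so the target fraction is f = 2200/4553 ≈ 0.483.
Interpolate at f ≈ 0.483 with slerp weights a = sin((1−f)δ)/sin δ ≈ 0.613, b = sin(fδ)/sin δ ≈ 0.578.
p = a·p₁ + b·p₂ ≈ (0.789, 0.376, 0.487); φ = arcsin(p_z) ≈ 29.11°, λ = atan2(p_y, p_x) ≈ 25.49°.

≈ (29.1°N, 25.5°E)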